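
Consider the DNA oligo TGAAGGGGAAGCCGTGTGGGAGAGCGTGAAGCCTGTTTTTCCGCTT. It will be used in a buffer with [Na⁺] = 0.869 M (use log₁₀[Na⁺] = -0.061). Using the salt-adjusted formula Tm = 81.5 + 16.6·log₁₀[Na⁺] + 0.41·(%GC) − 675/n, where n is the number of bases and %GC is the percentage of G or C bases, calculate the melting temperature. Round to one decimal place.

Length n = 46. A=8, C=8, T=12, G=18
G+C = 26, so %GC = 26/46 × 100 = 56.522%
Salt term: 16.6 × (-0.061) = -1.013
GC term: 0.41 × 56.522 = 23.174; length term: −675/46 = −14.674
Tm = 81.5 + (-1.013) + 23.174 − 14.674 = 88.987 → 89.0°C

89.0°C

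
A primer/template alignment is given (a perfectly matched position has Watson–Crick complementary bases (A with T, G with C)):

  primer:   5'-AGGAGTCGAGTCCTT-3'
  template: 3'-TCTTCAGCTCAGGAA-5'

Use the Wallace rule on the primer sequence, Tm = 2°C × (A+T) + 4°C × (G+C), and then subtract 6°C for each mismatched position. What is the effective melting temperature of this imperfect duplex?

Primer base counts: A=3, T=4, G=5, C=3 → A+T=7, G+C=8
Perfect-match Tm = 2(7) + 4(8) = 14 + 32 = 46°C
Mismatches (positions where the bases are not complementary): 1 (at position 3)
Effective Tm = 46 − 1×6 = 46 − 6 = 40°C

40°C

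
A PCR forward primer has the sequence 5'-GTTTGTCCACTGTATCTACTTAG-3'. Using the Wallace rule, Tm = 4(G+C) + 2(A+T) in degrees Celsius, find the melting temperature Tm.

Base counts: C=5, T=10, G=4, A=4
AT pairs contribute 14, GC pairs contribute 9.
Tm = 2(14) + 4(9) = 28 + 36 = 64°C

64°C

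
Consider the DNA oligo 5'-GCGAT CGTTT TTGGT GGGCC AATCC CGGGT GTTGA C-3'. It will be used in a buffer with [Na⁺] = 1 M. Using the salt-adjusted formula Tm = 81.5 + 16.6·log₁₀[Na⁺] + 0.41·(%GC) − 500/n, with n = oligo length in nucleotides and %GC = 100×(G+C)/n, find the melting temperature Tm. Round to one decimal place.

Length n = 36. Scanning the sequence gives A=4, G=13, C=8, T=11.
G+C = 21, so %GC = 21/36 × 100 = 58.333%
Salt term: 16.6 × (0) = 0
GC term: 0.41 × 58.333 = 23.917; length term: −500/36 = −13.889
Tm = 81.5 + (0) + 23.917 − 13.889 = 91.528 → 91.5°C

91.5°C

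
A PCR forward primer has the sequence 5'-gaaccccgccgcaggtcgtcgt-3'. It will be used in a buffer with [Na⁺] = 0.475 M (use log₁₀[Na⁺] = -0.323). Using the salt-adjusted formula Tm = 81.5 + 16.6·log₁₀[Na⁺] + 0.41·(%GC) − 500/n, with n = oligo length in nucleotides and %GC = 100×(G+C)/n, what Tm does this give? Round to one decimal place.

Length n = 22. Scanning the sequence gives A=3, T=3, G=7, C=9.
G+C = 16, so %GC = 16/22 × 100 = 72.727%
Salt term: 16.6 × (-0.323) = -5.362
GC term: 0.41 × 72.727 = 29.818; length term: −500/22 = −22.727
Tm = 81.5 + (-5.362) + 29.818 − 22.727 = 83.229 → 83.2°C

83.2°C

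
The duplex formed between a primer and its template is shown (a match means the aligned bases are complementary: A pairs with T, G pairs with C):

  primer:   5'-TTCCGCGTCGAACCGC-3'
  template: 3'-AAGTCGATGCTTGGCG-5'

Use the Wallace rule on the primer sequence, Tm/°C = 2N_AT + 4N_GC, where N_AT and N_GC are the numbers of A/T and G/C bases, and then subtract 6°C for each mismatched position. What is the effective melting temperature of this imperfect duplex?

36°C

Primer base counts: A=2, T=3, G=4, C=7 → A+T=5, G+C=11
Perfect-match Tm = 2(5) + 4(11) = 10 + 44 = 54°C
Mismatches (positions where the bases are not complementary): 3 (at positions 4, 7, 8)
Effective Tm = 54 − 3×6 = 54 − 18 = 36°C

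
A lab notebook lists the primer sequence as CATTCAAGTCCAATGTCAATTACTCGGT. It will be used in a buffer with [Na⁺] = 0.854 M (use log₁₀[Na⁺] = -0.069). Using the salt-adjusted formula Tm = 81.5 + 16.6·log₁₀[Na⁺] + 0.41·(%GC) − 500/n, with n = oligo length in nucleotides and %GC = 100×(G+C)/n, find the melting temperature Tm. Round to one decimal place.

78.6°C

Length n = 28. Base counts: T=9, G=4, A=8, C=7
G+C = 11, so %GC = 11/28 × 100 = 39.286%
Salt term: 16.6 × (-0.069) = -1.145
GC term: 0.41 × 39.286 = 16.107; length term: −500/28 = −17.857
Tm = 81.5 + (-1.145) + 16.107 − 17.857 = 78.605 → 78.6°C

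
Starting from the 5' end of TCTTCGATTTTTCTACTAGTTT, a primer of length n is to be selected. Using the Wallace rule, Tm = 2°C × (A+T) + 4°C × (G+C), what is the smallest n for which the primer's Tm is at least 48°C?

n = 19

First 18 bases: TCTTCGATTTTTCTACTA → Tm = 46°C (< 48°C)
First 19 bases: TCTTCGATTTTTCTACTAG → Tm = 50°C (≥ 48°C)
Each additional base adds 2°C (A/T) or 4°C (G/C), so Tm is non-decreasing in n; n = 19 is the first length to reach 48°C.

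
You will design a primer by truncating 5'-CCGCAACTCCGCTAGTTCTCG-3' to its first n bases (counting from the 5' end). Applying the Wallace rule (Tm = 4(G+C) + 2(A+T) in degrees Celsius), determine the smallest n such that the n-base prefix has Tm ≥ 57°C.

n = 18

First 17 bases: CCGCAACTCCGCTAGTT → Tm = 54°C (< 57°C)
First 18 bases: CCGCAACTCCGCTAGTTC → Tm = 58°C (≥ 57°C)
Since every base adds ≥2°C, Tm only increases with n, so the threshold is first crossed at n = 18.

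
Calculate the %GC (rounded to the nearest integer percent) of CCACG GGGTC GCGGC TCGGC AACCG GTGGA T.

Base counts: T=4, A=4, G=13, C=10
G+C = 13 + 10 = 23 out of 31 bases
%GC = 23/31 × 100 = 74.19% ≈ 74%

74%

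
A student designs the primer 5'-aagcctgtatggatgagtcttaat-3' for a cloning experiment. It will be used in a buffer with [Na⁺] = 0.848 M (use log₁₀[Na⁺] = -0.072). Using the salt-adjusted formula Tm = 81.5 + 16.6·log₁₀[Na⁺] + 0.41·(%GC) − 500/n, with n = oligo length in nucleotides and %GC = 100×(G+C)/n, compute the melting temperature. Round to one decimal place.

Length n = 24. Base counts: A=7, T=8, G=6, C=3
G+C = 9, so %GC = 9/24 × 100 = 37.5%
Salt term: 16.6 × (-0.072) = -1.195
GC term: 0.41 × 37.5 = 15.375; length term: −500/24 = −20.833
Tm = 81.5 + (-1.195) + 15.375 − 20.833 = 74.847 → 74.8°C

74.8°C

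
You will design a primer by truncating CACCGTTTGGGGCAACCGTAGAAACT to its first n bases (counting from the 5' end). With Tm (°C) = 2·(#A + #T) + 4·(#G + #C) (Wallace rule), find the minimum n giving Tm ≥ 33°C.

n = 11

First 10 bases: CACCGTTTGG → Tm = 32°C (< 33°C)
First 11 bases: CACCGTTTGGG → Tm = 36°C (≥ 33°C)
Each additional base adds 2°C (A/T) or 4°C (G/C), so Tm is non-decreasing in n; n = 11 is the first length to reach 33°C.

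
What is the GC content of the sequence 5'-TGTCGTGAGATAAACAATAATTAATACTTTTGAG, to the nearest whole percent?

Counting bases: G=6, T=12, A=13, C=3
G+C = 6 + 3 = 9 out of 34 bases
%GC = 9/34 × 100 = 26.47% ≈ 26%

26%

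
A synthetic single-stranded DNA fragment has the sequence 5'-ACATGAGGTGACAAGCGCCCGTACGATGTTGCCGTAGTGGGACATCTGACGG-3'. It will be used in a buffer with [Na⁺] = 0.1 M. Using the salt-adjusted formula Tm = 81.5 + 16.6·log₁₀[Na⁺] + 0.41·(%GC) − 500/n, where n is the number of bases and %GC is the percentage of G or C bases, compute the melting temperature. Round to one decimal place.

Length n = 52. C=12, G=18, T=10, A=12
G+C = 30, so %GC = 30/52 × 100 = 57.692%
Salt term: 16.6 × (-1) = -16.6
GC term: 0.41 × 57.692 = 23.654; length term: −500/52 = −9.615
Tm = 81.5 + (-16.6) + 23.654 − 9.615 = 78.939 → 78.9°C

78.9°C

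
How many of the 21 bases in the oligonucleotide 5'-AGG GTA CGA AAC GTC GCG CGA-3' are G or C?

13

Base counts: T=2, A=6, G=8, C=5
G+C = 8 + 5 = 13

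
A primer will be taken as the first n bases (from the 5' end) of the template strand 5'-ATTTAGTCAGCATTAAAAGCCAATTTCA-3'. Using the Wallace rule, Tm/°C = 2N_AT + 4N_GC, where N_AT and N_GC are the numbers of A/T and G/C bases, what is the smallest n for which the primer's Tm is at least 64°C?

First 24 bases: ATTTAGTCAGCATTAAAAGCCAAT → Tm = 62°C (< 64°C)
First 25 bases: ATTTAGTCAGCATTAAAAGCCAATT → Tm = 64°C (≥ 64°C)
Each additional base adds 2°C (A/T) or 4°C (G/C), so Tm is non-decreasing in n; n = 25 is the first length to reach 64°C.

n = 25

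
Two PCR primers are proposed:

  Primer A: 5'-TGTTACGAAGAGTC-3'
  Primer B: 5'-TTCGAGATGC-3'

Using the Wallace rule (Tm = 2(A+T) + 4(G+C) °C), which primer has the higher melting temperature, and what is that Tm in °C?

Primer A, 40°C

Primer A: A+T=8, G+C=6 → Tm = 2(8)+4(6) = 40°C
Primer B: A+T=5, G+C=5 → Tm = 2(5)+4(5) = 30°C
40°C vs 30°C → primer A is higher.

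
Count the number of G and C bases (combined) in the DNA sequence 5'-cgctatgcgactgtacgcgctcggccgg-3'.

20

Scanning the sequence gives G=10, A=3, T=5, C=10.
G+C = 10 + 10 = 20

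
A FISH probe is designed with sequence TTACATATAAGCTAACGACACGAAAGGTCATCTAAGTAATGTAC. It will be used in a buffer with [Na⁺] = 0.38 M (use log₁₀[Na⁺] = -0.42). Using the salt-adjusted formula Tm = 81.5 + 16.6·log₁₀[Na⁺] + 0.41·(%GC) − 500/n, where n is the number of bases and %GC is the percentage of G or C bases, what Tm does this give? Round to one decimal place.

Length n = 44. Base counts: A=18, T=11, G=7, C=8
G+C = 15, so %GC = 15/44 × 100 = 34.091%
Salt term: 16.6 × (-0.42) = -6.972
GC term: 0.41 × 34.091 = 13.977; length term: −500/44 = −11.364
Tm = 81.5 + (-6.972) + 13.977 − 11.364 = 77.141 → 77.1°C

77.1°C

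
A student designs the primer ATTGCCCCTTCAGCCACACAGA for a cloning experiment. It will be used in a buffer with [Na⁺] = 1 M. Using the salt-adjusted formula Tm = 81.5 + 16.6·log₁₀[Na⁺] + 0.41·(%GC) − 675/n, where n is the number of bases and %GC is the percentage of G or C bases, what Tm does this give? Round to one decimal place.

73.2°C

Length n = 22. G=3, T=4, C=9, A=6
G+C = 12, so %GC = 12/22 × 100 = 54.545%
Salt term: 16.6 × (0) = 0
GC term: 0.41 × 54.545 = 22.363; length term: −675/22 = −30.682
Tm = 81.5 + (0) + 22.363 − 30.682 = 73.181 → 73.2°C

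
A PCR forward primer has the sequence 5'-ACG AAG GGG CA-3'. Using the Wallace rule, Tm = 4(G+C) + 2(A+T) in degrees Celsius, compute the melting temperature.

C=2, G=5, A=4, T=0
AT pairs contribute 4, GC pairs contribute 7.
Tm = 2(4) + 4(7) = 8 + 28 = 36°C

36°C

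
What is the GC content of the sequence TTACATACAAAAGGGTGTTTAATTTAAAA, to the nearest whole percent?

21%

C=2, T=10, G=4, A=13
G+C = 4 + 2 = 6 out of 29 bases
%GC = 6/29 × 100 = 20.69% ≈ 21%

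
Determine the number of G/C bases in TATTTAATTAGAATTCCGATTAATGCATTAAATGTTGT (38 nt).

8

A=13, C=3, G=5, T=17
Total G or C: 5 + 3 = 8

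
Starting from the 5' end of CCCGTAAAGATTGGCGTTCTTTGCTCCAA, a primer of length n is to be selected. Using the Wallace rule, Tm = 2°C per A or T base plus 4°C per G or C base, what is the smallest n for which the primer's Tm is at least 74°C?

First 24 bases: CCCGTAAAGATTGGCGTTCTTTGC → Tm = 72°C (< 74°C)
First 25 bases: CCCGTAAAGATTGGCGTTCTTTGCT → Tm = 74°C (≥ 74°C)
Since every base adds ≥2°C, Tm only increases with n, so the threshold is first crossed at n = 25.

n = 25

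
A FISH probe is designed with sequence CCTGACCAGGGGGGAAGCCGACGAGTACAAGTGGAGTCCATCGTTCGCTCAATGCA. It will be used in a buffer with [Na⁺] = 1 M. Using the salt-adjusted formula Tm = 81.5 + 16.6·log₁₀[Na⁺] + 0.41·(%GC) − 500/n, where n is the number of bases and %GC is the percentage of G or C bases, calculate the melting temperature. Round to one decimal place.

96.7°C

Length n = 56. Base counts: C=15, G=18, T=9, A=14
G+C = 33, so %GC = 33/56 × 100 = 58.929%
Salt term: 16.6 × (0) = 0
GC term: 0.41 × 58.929 = 24.161; length term: −500/56 = −8.929
Tm = 81.5 + (0) + 24.161 − 8.929 = 96.732 → 96.7°C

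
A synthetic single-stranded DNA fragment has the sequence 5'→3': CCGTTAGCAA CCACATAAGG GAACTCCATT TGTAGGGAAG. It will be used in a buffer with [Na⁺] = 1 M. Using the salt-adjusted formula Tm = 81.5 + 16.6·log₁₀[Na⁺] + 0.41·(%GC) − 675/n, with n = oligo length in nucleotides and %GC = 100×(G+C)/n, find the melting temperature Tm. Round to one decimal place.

84.1°C

Length n = 40. Scanning the sequence gives G=10, C=9, A=13, T=8.
G+C = 19, so %GC = 19/40 × 100 = 47.5%
Salt term: 16.6 × (0) = 0
GC term: 0.41 × 47.5 = 19.475; length term: −675/40 = −16.875
Tm = 81.5 + (0) + 19.475 − 16.875 = 84.1 → 84.1°C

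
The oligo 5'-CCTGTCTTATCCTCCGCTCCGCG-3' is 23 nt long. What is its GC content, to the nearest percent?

65%

Counting bases: C=11, A=1, T=7, G=4
G+C = 4 + 11 = 15 out of 23 bases
%GC = 15/23 × 100 = 65.22% ≈ 65%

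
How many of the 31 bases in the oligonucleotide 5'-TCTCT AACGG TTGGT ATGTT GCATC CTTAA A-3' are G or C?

12

Counting bases: T=12, C=6, A=7, G=6
G+C = 6 + 6 = 12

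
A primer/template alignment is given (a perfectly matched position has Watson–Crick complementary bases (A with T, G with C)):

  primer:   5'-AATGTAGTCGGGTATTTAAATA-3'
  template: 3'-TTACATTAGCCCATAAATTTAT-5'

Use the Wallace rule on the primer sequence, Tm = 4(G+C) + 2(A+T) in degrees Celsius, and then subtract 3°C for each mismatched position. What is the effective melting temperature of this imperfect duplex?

Primer base counts: A=8, T=8, G=5, C=1 → A+T=16, G+C=6
Perfect-match Tm = 2(16) + 4(6) = 32 + 24 = 56°C
Mismatches (positions where the bases are not complementary): 1 (at position 7)
Effective Tm = 56 − 1×3 = 56 − 3 = 53°C

53°C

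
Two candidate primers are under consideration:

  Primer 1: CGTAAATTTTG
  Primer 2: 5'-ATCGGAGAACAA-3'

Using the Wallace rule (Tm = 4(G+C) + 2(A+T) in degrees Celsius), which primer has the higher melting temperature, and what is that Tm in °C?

Primer 2, 34°C

Primer 1: A+T=8, G+C=3 → Tm = 2(8)+4(3) = 28°C
Primer 2: A+T=7, G+C=5 → Tm = 2(7)+4(5) = 34°C
28°C vs 34°C → primer 2 is higher.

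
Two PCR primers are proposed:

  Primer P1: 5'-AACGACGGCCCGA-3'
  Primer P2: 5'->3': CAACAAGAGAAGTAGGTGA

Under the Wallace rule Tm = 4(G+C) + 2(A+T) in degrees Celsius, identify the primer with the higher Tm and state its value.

Primer P2, 54°C

Primer P1: A+T=4, G+C=9 → Tm = 2(4)+4(9) = 44°C
Primer P2: A+T=11, G+C=8 → Tm = 2(11)+4(8) = 54°C
44°C vs 54°C → primer P2 is higher.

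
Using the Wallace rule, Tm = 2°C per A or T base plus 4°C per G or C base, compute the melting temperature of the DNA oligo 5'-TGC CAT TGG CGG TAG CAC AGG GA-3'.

G=9, C=5, T=4, A=5
So N_AT = 9 and N_GC = 14.
Tm = 2×9 + 4×14 = 74°C

74°C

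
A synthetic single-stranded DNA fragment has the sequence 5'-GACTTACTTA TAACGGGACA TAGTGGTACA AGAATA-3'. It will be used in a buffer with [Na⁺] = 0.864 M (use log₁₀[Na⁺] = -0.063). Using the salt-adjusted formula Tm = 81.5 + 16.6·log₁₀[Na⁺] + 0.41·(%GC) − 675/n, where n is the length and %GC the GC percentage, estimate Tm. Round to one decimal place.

76.5°C

Length n = 36. Base counts: A=14, G=8, T=9, C=5
G+C = 13, so %GC = 13/36 × 100 = 36.111%
Salt term: 16.6 × (-0.063) = -1.046
GC term: 0.41 × 36.111 = 14.806; length term: −675/36 = −18.75
Tm = 81.5 + (-1.046) + 14.806 − 18.75 = 76.51 → 76.5°C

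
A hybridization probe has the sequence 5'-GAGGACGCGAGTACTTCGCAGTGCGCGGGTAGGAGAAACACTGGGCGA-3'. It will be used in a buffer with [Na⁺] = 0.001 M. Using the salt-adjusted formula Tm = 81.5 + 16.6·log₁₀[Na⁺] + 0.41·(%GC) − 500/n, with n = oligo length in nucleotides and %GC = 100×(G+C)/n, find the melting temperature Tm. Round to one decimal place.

Length n = 48. Base counts: A=12, T=6, C=10, G=20
G+C = 30, so %GC = 30/48 × 100 = 62.5%
Salt term: 16.6 × (-3) = -49.8
GC term: 0.41 × 62.5 = 25.625; length term: −500/48 = −10.417
Tm = 81.5 + (-49.8) + 25.625 − 10.417 = 46.908 → 46.9°C

46.9°C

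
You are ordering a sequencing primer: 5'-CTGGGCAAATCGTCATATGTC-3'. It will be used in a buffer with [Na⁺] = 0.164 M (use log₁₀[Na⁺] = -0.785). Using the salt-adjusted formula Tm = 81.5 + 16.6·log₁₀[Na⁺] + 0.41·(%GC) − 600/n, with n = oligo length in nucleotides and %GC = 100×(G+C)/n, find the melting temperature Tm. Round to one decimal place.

59.4°C

Length n = 21. Counting bases: C=5, G=5, A=5, T=6
G+C = 10, so %GC = 10/21 × 100 = 47.619%
Salt term: 16.6 × (-0.785) = -13.031
GC term: 0.41 × 47.619 = 19.524; length term: −600/21 = −28.571
Tm = 81.5 + (-13.031) + 19.524 − 28.571 = 59.422 → 59.4°C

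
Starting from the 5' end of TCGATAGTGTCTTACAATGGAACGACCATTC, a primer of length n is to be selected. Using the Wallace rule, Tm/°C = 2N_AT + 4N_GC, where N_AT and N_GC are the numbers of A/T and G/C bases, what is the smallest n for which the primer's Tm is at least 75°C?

n = 27

First 26 bases: TCGATAGTGTCTTACAATGGAACGAC → Tm = 74°C (< 75°C)
First 27 bases: TCGATAGTGTCTTACAATGGAACGACC → Tm = 78°C (≥ 75°C)
Since every base adds ≥2°C, Tm only increases with n, so the threshold is first crossed at n = 27.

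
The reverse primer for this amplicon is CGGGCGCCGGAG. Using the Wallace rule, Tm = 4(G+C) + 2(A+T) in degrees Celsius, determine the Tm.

46°C

Scanning the sequence gives G=7, T=0, A=1, C=4.
AT pairs contribute 1, GC pairs contribute 11.
Tm = 2×1 + 4×11 = 46°C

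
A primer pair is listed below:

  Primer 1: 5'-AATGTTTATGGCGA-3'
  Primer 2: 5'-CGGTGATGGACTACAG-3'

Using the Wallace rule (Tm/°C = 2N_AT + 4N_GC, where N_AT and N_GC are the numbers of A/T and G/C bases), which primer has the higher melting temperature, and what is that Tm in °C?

Primer 2, 50°C

Primer 1: A+T=9, G+C=5 → Tm = 2(9)+4(5) = 38°C
Primer 2: A+T=7, G+C=9 → Tm = 2(7)+4(9) = 50°C
38°C vs 50°C → primer 2 is higher.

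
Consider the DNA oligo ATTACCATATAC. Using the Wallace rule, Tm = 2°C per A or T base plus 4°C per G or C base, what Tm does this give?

30°C

A=5, G=0, T=4, C=3
A+T = 9, G+C = 3
Tm = 4·3 + 2·9 = 12 + 18 = 30°C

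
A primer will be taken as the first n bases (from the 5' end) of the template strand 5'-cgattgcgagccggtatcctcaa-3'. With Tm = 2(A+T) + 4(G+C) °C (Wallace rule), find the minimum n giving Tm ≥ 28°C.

n = 9

First 8 bases: CGATTGCG → Tm = 26°C (< 28°C)
First 9 bases: CGATTGCGA → Tm = 28°C (≥ 28°C)
Each additional base adds 2°C (A/T) or 4°C (G/C), so Tm is non-decreasing in n; n = 9 is the first length to reach 28°C.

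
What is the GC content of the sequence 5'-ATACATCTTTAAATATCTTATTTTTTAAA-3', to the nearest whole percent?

C=3, G=0, T=15, A=11
G+C = 0 + 3 = 3 out of 29 bases
%GC = 3/29 × 100 = 10.34% ≈ 10%

10%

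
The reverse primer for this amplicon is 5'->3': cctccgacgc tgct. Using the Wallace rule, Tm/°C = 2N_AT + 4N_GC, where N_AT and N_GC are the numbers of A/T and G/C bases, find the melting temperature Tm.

Base counts: T=3, C=7, G=3, A=1
A+T = 4, G+C = 10
Tm = 4·10 + 2·4 = 40 + 8 = 48°C

48°C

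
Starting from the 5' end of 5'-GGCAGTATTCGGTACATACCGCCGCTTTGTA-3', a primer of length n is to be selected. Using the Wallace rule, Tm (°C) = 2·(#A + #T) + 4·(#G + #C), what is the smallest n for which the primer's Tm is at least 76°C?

First 23 bases: GGCAGTATTCGGTACATACCGCC → Tm = 72°C (< 76°C)
First 24 bases: GGCAGTATTCGGTACATACCGCCG → Tm = 76°C (≥ 76°C)
Since every base adds ≥2°C, Tm only increases with n, so the threshold is first crossed at n = 24.

n = 24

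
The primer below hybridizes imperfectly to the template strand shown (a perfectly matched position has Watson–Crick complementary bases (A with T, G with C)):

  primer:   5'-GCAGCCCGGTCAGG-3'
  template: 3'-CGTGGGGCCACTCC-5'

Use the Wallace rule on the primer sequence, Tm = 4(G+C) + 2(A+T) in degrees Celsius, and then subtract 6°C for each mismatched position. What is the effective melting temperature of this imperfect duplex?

38°C

Primer base counts: A=2, T=1, G=6, C=5 → A+T=3, G+C=11
Perfect-match Tm = 2(3) + 4(11) = 6 + 44 = 50°C
Mismatches (positions where the bases are not complementary): 2 (at positions 4, 11)
Effective Tm = 50 − 2×6 = 50 − 12 = 38°C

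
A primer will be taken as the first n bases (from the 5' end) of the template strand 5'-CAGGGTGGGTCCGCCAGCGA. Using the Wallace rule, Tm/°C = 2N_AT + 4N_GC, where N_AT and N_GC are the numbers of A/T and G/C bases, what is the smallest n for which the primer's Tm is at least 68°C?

First 18 bases: CAGGGTGGGTCCGCCAGC → Tm = 64°C (< 68°C)
First 19 bases: CAGGGTGGGTCCGCCAGCG → Tm = 68°C (≥ 68°C)
Each additional base adds 2°C (A/T) or 4°C (G/C), so Tm is non-decreasing in n; n = 19 is the first length to reach 68°C.

n = 19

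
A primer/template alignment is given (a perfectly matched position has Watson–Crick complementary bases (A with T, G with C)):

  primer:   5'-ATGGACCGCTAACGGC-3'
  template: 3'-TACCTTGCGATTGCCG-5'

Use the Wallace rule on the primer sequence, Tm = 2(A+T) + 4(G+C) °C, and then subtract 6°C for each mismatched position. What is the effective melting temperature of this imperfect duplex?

Primer base counts: A=4, T=2, G=5, C=5 → A+T=6, G+C=10
Perfect-match Tm = 2(6) + 4(10) = 12 + 40 = 52°C
Mismatches (positions where the bases are not complementary): 1 (at position 6)
Effective Tm = 52 − 1×6 = 52 − 6 = 46°C

46°C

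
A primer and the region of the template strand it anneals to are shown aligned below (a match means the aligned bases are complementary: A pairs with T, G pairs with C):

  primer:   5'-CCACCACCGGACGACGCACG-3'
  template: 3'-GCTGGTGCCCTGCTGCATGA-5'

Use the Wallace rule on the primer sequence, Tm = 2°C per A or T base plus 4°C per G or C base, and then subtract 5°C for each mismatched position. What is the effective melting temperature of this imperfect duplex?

Primer base counts: A=5, T=0, G=5, C=10 → A+T=5, G+C=15
Perfect-match Tm = 2(5) + 4(15) = 10 + 60 = 70°C
Mismatches (positions where the bases are not complementary): 4 (at positions 2, 8, 17, 20)
Effective Tm = 70 − 4×5 = 70 − 20 = 50°C

50°C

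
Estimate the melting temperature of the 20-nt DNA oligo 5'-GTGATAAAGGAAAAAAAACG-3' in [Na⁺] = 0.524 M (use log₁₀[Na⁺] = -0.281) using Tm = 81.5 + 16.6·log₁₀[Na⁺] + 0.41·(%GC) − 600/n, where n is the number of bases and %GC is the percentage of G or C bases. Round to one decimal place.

Length n = 20. G=5, T=2, C=1, A=12
G+C = 6, so %GC = 6/20 × 100 = 30%
Salt term: 16.6 × (-0.281) = -4.665
GC term: 0.41 × 30 = 12.3; length term: −600/20 = −30
Tm = 81.5 + (-4.665) + 12.3 − 30 = 59.135 → 59.1°C

59.1°C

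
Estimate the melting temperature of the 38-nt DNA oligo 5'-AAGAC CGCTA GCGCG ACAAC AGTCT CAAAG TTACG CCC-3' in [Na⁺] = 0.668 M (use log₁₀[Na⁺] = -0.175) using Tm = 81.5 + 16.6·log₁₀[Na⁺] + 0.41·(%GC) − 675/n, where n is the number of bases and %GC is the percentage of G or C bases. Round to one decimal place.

Length n = 38. G=8, C=13, T=5, A=12
G+C = 21, so %GC = 21/38 × 100 = 55.263%
Salt term: 16.6 × (-0.175) = -2.905
GC term: 0.41 × 55.263 = 22.658; length term: −675/38 = −17.763
Tm = 81.5 + (-2.905) + 22.658 − 17.763 = 83.49 → 83.5°C

83.5°C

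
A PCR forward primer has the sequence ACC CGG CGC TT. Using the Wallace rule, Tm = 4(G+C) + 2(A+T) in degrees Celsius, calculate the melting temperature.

38°C

Counting bases: G=3, C=5, T=2, A=1
A+T = 3, G+C = 8
Tm = 4·8 + 2·3 = 32 + 6 = 38°C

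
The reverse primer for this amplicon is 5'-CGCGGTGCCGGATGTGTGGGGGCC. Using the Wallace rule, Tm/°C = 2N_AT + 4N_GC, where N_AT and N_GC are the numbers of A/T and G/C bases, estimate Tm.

86°C

C=6, T=4, A=1, G=13
So N_AT = 5 and N_GC = 19.
Tm = 2×5 + 4×19 = 86°C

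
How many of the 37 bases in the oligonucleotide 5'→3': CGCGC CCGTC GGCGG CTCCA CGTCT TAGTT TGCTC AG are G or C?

Scanning the sequence gives A=3, T=9, C=14, G=11.
Total G or C: 11 + 14 = 25

25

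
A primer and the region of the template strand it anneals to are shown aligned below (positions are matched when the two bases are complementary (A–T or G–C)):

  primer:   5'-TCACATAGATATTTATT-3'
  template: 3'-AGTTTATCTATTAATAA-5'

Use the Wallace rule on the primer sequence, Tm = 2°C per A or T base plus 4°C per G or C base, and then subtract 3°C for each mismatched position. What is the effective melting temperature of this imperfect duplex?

Primer base counts: A=6, T=8, G=1, C=2 → A+T=14, G+C=3
Perfect-match Tm = 2(14) + 4(3) = 28 + 12 = 40°C
Mismatches (positions where the bases are not complementary): 2 (at positions 4, 12)
Effective Tm = 40 − 2×3 = 40 − 6 = 34°C

34°C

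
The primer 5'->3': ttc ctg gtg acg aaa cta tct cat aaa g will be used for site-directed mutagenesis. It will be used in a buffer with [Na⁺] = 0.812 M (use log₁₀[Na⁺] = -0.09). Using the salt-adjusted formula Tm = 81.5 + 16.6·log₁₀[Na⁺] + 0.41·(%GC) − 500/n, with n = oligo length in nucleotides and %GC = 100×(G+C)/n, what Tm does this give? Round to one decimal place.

78.3°C

Length n = 28. G=5, C=6, T=8, A=9
G+C = 11, so %GC = 11/28 × 100 = 39.286%
Salt term: 16.6 × (-0.09) = -1.494
GC term: 0.41 × 39.286 = 16.107; length term: −500/28 = −17.857
Tm = 81.5 + (-1.494) + 16.107 − 17.857 = 78.256 → 78.3°C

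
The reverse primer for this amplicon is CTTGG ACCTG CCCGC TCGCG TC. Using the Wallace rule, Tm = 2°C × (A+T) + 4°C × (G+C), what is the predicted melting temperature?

Counting bases: A=1, G=6, T=5, C=10
A+T = 6, G+C = 16
Tm = 4·16 + 2·6 = 64 + 12 = 76°C

76°C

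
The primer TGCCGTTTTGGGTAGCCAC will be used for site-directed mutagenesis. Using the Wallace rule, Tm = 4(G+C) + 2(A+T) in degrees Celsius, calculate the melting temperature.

G=6, A=2, T=6, C=5
A+T = 8, G+C = 11
Tm = 2(8) + 4(11) = 16 + 44 = 60°C

60°C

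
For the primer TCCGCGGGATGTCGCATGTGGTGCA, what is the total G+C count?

16

C=6, G=10, T=6, A=3
G+C = 10 + 6 = 16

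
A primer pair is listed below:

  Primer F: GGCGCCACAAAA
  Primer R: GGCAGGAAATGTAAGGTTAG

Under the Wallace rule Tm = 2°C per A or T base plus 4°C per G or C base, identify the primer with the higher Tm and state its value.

Primer F: A+T=5, G+C=7 → Tm = 2(5)+4(7) = 38°C
Primer R: A+T=11, G+C=9 → Tm = 2(11)+4(9) = 58°C
38°C vs 58°C → primer R is higher.

Primer R, 58°C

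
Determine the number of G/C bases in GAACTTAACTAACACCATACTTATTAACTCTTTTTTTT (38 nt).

9

Counting bases: C=8, A=12, T=17, G=1
Total G or C: 1 + 8 = 9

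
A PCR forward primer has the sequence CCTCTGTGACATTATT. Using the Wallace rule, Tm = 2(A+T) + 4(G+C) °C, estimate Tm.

Counting bases: C=4, T=7, A=3, G=2
So N_AT = 10 and N_GC = 6.
Tm = 2×10 + 4×6 = 44°C

44°C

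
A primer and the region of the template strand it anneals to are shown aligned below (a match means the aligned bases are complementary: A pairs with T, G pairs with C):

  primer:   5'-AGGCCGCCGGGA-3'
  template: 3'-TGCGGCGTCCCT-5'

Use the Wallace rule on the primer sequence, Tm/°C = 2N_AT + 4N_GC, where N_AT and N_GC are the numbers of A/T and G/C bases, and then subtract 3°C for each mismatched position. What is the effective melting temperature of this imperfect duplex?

38°C

Primer base counts: A=2, T=0, G=6, C=4 → A+T=2, G+C=10
Perfect-match Tm = 2(2) + 4(10) = 4 + 40 = 44°C
Mismatches (positions where the bases are not complementary): 2 (at positions 2, 8)
Effective Tm = 44 − 2×3 = 44 − 6 = 38°C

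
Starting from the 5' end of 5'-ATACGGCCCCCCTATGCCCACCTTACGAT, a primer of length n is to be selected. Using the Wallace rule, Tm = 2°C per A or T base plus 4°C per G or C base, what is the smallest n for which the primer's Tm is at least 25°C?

n = 8

First 7 bases: ATACGGC → Tm = 22°C (< 25°C)
First 8 bases: ATACGGCC → Tm = 26°C (≥ 25°C)
Each additional base adds 2°C (A/T) or 4°C (G/C), so Tm is non-decreasing in n; n = 8 is the first length to reach 25°C.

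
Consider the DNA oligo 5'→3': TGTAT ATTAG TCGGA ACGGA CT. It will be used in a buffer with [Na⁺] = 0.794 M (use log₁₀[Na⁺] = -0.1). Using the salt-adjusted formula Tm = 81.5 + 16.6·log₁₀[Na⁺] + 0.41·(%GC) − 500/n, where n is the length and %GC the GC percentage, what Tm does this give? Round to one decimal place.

73.9°C

Length n = 22. Scanning the sequence gives A=6, C=3, G=6, T=7.
G+C = 9, so %GC = 9/22 × 100 = 40.909%
Salt term: 16.6 × (-0.1) = -1.66
GC term: 0.41 × 40.909 = 16.773; length term: −500/22 = −22.727
Tm = 81.5 + (-1.66) + 16.773 − 22.727 = 73.886 → 73.9°C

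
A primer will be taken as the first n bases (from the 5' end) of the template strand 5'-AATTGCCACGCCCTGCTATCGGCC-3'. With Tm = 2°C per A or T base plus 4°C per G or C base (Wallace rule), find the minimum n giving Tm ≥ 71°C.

n = 23

First 22 bases: AATTGCCACGCCCTGCTATCGG → Tm = 70°C (< 71°C)
First 23 bases: AATTGCCACGCCCTGCTATCGGC → Tm = 74°C (≥ 71°C)
Each additional base adds 2°C (A/T) or 4°C (G/C), so Tm is non-decreasing in n; n = 23 is the first length to reach 71°C.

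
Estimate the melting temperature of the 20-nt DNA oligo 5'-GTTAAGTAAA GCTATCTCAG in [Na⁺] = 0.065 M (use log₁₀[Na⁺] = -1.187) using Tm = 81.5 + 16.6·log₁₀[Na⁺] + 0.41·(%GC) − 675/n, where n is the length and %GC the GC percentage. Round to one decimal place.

42.4°C

Length n = 20. Scanning the sequence gives A=7, G=4, T=6, C=3.
G+C = 7, so %GC = 7/20 × 100 = 35%
Salt term: 16.6 × (-1.187) = -19.704
GC term: 0.41 × 35 = 14.35; length term: −675/20 = −33.75
Tm = 81.5 + (-19.704) + 14.35 − 33.75 = 42.396 → 42.4°C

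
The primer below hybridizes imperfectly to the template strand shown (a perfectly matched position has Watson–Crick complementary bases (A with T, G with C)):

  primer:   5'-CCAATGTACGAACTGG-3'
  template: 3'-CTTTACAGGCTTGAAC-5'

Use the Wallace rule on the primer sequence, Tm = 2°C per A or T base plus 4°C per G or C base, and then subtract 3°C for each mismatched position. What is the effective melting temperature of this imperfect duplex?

36°C

Primer base counts: A=5, T=3, G=4, C=4 → A+T=8, G+C=8
Perfect-match Tm = 2(8) + 4(8) = 16 + 32 = 48°C
Mismatches (positions where the bases are not complementary): 4 (at positions 1, 2, 8, 15)
Effective Tm = 48 − 4×3 = 48 − 12 = 36°C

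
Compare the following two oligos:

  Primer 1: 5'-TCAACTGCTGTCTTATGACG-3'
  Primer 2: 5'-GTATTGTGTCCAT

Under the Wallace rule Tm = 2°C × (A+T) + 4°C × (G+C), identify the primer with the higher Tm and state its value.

Primer 1: A+T=11, G+C=9 → Tm = 2(11)+4(9) = 58°C
Primer 2: A+T=8, G+C=5 → Tm = 2(8)+4(5) = 36°C
58°C vs 36°C → primer 1 is higher.

Primer 1, 58°C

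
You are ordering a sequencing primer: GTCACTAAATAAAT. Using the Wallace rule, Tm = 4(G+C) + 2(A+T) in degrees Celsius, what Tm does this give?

Base counts: A=7, T=4, G=1, C=2
AT pairs contribute 11, GC pairs contribute 3.
Tm = 2(11) + 4(3) = 22 + 12 = 34°C

34°C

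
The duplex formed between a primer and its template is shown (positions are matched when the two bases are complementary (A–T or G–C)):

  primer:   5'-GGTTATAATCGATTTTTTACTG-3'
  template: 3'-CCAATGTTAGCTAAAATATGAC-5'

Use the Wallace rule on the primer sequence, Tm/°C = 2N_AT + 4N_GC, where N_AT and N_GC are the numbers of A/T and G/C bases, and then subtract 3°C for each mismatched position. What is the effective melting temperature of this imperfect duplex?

50°C

Primer base counts: A=5, T=11, G=4, C=2 → A+T=16, G+C=6
Perfect-match Tm = 2(16) + 4(6) = 32 + 24 = 56°C
Mismatches (positions where the bases are not complementary): 2 (at positions 6, 17)
Effective Tm = 56 − 2×3 = 56 − 6 = 50°C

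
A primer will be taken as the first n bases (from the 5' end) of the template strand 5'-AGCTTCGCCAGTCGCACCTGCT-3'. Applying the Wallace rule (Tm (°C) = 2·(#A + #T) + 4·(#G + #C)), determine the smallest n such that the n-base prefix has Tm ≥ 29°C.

n = 9

First 8 bases: AGCTTCGC → Tm = 26°C (< 29°C)
First 9 bases: AGCTTCGCC → Tm = 30°C (≥ 29°C)
Each additional base adds 2°C (A/T) or 4°C (G/C), so Tm is non-decreasing in n; n = 9 is the first length to reach 29°C.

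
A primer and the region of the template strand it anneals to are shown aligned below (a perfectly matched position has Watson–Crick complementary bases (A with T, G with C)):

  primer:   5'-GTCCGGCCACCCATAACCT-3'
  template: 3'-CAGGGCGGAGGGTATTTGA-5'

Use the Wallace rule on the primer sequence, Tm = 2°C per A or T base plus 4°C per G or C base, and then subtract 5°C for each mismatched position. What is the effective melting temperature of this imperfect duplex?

47°C

Primer base counts: A=4, T=3, G=3, C=9 → A+T=7, G+C=12
Perfect-match Tm = 2(7) + 4(12) = 14 + 48 = 62°C
Mismatches (positions where the bases are not complementary): 3 (at positions 5, 9, 17)
Effective Tm = 62 − 3×5 = 62 − 15 = 47°C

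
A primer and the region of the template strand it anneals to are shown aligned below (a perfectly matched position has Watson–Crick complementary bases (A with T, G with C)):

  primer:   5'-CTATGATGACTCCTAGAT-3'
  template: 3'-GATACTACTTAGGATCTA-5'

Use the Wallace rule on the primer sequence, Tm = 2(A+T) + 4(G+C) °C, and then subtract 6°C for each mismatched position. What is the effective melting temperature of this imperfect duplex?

44°C

Primer base counts: A=5, T=6, G=3, C=4 → A+T=11, G+C=7
Perfect-match Tm = 2(11) + 4(7) = 22 + 28 = 50°C
Mismatches (positions where the bases are not complementary): 1 (at position 10)
Effective Tm = 50 − 1×6 = 50 − 6 = 44°C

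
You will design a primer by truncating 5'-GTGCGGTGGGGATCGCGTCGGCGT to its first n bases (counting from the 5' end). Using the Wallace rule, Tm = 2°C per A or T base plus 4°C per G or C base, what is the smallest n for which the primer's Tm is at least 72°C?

First 20 bases: GTGCGGTGGGGATCGCGTCG → Tm = 70°C (< 72°C)
First 21 bases: GTGCGGTGGGGATCGCGTCGG → Tm = 74°C (≥ 72°C)
Each additional base adds 2°C (A/T) or 4°C (G/C), so Tm is non-decreasing in n; n = 21 is the first length to reach 72°C.

n = 21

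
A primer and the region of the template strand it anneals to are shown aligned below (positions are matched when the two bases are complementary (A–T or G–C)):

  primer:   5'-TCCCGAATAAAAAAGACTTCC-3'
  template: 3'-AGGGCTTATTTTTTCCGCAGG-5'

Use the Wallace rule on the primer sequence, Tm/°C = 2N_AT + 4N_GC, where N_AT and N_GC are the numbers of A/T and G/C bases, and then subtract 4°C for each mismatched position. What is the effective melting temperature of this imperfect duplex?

50°C

Primer base counts: A=9, T=4, G=2, C=6 → A+T=13, G+C=8
Perfect-match Tm = 2(13) + 4(8) = 26 + 32 = 58°C
Mismatches (positions where the bases are not complementary): 2 (at positions 16, 18)
Effective Tm = 58 − 2×4 = 58 − 8 = 50°C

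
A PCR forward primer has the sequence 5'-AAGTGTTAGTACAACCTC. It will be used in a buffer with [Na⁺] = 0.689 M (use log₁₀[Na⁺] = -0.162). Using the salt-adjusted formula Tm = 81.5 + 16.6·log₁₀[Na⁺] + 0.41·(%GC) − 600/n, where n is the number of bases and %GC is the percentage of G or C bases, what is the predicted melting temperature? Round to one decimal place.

61.4°C

Length n = 18. Scanning the sequence gives A=6, G=3, T=5, C=4.
G+C = 7, so %GC = 7/18 × 100 = 38.889%
Salt term: 16.6 × (-0.162) = -2.689
GC term: 0.41 × 38.889 = 15.944; length term: −600/18 = −33.333
Tm = 81.5 + (-2.689) + 15.944 − 33.333 = 61.422 → 61.4°C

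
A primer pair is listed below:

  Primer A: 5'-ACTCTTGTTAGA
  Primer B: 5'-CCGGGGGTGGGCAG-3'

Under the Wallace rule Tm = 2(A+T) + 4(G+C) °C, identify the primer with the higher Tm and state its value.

Primer B, 52°C

Primer A: A+T=8, G+C=4 → Tm = 2(8)+4(4) = 32°C
Primer B: A+T=2, G+C=12 → Tm = 2(2)+4(12) = 52°C
32°C vs 52°C → primer B is higher.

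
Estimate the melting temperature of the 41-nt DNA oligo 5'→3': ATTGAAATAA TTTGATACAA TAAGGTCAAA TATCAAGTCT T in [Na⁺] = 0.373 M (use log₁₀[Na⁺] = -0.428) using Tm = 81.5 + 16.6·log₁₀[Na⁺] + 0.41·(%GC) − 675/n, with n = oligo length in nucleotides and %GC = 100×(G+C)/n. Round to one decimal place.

Length n = 41. Scanning the sequence gives T=14, C=4, G=5, A=18.
G+C = 9, so %GC = 9/41 × 100 = 21.951%
Salt term: 16.6 × (-0.428) = -7.105
GC term: 0.41 × 21.951 = 9; length term: −675/41 = −16.463
Tm = 81.5 + (-7.105) + 9 − 16.463 = 66.932 → 66.9°C

66.9°C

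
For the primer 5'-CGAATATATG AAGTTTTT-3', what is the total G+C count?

4

Base counts: A=6, C=1, G=3, T=8
G+C = 3 + 1 = 4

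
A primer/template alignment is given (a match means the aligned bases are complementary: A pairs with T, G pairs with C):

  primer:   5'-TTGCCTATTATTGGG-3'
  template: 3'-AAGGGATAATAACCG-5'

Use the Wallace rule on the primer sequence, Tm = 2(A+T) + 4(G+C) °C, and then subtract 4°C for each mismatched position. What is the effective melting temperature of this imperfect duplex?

Primer base counts: A=2, T=7, G=4, C=2 → A+T=9, G+C=6
Perfect-match Tm = 2(9) + 4(6) = 18 + 24 = 42°C
Mismatches (positions where the bases are not complementary): 2 (at positions 3, 15)
Effective Tm = 42 − 2×4 = 42 − 8 = 34°C

34°C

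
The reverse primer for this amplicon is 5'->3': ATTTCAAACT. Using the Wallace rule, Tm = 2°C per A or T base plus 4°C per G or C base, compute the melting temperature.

C=2, G=0, T=4, A=4
AT pairs contribute 8, GC pairs contribute 2.
Tm = 4·2 + 2·8 = 8 + 16 = 24°C

24°C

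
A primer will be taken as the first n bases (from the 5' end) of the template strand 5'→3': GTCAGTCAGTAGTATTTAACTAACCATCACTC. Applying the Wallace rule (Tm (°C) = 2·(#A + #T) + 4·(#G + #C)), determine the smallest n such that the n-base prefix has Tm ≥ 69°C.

n = 26

First 25 bases: GTCAGTCAGTAGTATTTAACTAACC → Tm = 68°C (< 69°C)
First 26 bases: GTCAGTCAGTAGTATTTAACTAACCA → Tm = 70°C (≥ 69°C)
Since every base adds ≥2°C, Tm only increases with n, so the threshold is first crossed at n = 26.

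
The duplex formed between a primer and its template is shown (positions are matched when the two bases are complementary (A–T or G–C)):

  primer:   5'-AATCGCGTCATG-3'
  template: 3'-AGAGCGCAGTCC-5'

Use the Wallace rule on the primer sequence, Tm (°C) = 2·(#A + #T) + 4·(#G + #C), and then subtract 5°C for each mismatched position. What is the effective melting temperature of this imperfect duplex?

21°C

Primer base counts: A=3, T=3, G=3, C=3 → A+T=6, G+C=6
Perfect-match Tm = 2(6) + 4(6) = 12 + 24 = 36°C
Mismatches (positions where the bases are not complementary): 3 (at positions 1, 2, 11)
Effective Tm = 36 − 3×5 = 36 − 15 = 21°C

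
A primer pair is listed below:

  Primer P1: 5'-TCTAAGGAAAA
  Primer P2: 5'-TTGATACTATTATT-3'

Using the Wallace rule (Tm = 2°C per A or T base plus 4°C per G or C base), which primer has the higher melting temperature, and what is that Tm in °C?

Primer P2, 32°C

Primer P1: A+T=8, G+C=3 → Tm = 2(8)+4(3) = 28°C
Primer P2: A+T=12, G+C=2 → Tm = 2(12)+4(2) = 32°C
28°C vs 32°C → primer P2 is higher.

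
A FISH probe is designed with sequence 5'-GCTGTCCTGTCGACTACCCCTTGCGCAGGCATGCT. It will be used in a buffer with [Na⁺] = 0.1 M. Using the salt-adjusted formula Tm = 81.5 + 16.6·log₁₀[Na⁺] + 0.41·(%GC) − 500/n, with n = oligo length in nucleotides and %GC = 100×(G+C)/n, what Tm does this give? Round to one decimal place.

76.4°C

Length n = 35. Counting bases: T=9, C=13, A=4, G=9
G+C = 22, so %GC = 22/35 × 100 = 62.857%
Salt term: 16.6 × (-1) = -16.6
GC term: 0.41 × 62.857 = 25.771; length term: −500/35 = −14.286
Tm = 81.5 + (-16.6) + 25.771 − 14.286 = 76.385 → 76.4°C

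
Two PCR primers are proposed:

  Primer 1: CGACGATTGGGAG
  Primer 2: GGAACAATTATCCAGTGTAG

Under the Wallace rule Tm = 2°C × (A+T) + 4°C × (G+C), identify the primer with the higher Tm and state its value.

Primer 2, 56°C

Primer 1: A+T=5, G+C=8 → Tm = 2(5)+4(8) = 42°C
Primer 2: A+T=12, G+C=8 → Tm = 2(12)+4(8) = 56°C
42°C vs 56°C → primer 2 is higher.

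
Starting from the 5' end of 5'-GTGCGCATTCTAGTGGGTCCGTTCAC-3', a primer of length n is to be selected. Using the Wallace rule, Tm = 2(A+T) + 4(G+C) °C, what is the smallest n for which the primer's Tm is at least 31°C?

n = 10

First 9 bases: GTGCGCATT → Tm = 28°C (< 31°C)
First 10 bases: GTGCGCATTC → Tm = 32°C (≥ 31°C)
Since every base adds ≥2°C, Tm only increases with n, so the threshold is first crossed at n = 10.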